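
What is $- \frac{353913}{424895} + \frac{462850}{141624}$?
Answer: $\frac{73270038019}{30087664740} \approx 2.4352$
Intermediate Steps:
$- \frac{353913}{424895} + \frac{462850}{141624} = \left(-353913\right) \frac{1}{424895} + 462850 \cdot \frac{1}{141624} = - \frac{353913}{424895} + \frac{231425}{70812} = \frac{73270038019}{30087664740}$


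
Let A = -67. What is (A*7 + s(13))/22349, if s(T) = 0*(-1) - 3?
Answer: -472/22349 ≈ -0.021120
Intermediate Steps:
s(T) = -3 (s(T) = 0 - 3 = -3)
(A*7 + s(13))/22349 = (-67*7 - 3)/22349 = (-469 - 3)*(1/22349) = -472*1/22349 = -472/22349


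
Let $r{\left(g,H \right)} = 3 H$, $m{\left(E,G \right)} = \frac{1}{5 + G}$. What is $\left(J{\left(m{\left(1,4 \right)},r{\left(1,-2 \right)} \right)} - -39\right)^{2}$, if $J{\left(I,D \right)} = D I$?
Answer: $\frac{13225}{9} \approx 1469.4$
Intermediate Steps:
$\left(J{\left(m{\left(1,4 \right)},r{\left(1,-2 \right)} \right)} - -39\right)^{2} = \left(\frac{3 \left(-2\right)}{5 + 4} - -39\right)^{2} = \left(- \frac{6}{9} + 39\right)^{2} = \left(\left(-6\right) \frac{1}{9} + 39\right)^{2} = \left(- \frac{2}{3} + 39\right)^{2} = \left(\frac{115}{3}\right)^{2} = \frac{13225}{9}$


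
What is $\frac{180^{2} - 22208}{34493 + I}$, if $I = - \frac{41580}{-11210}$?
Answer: $\frac{11425232}{38670811} \approx 0.29545$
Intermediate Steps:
$I = \frac{4158}{1121}$ ($I = \left(-41580\right) \left(- \frac{1}{11210}\right) = \frac{4158}{1121} \approx 3.7092$)
$\frac{180^{2} - 22208}{34493 + I} = \frac{180^{2} - 22208}{34493 + \frac{4158}{1121}} = \frac{32400 - 22208}{\frac{38670811}{1121}} = 10192 \cdot \frac{1121}{38670811} = \frac{11425232}{38670811}$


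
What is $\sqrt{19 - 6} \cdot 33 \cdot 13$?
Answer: $429 \sqrt{13} \approx 1546.8$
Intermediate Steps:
$\sqrt{19 - 6} \cdot 33 \cdot 13 = \sqrt{13} \cdot 33 \cdot 13 = 33 \sqrt{13} \cdot 13 = 429 \sqrt{13}$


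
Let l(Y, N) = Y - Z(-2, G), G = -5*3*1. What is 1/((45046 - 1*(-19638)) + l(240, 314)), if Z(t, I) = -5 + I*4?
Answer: 1/64989 ≈ 1.5387e-5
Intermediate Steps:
G = -15 (G = -15*1 = -15)
Z(t, I) = -5 + 4*I
l(Y, N) = 65 + Y (l(Y, N) = Y - (-5 + 4*(-15)) = Y - (-5 - 60) = Y - 1*(-65) = Y + 65 = 65 + Y)
1/((45046 - 1*(-19638)) + l(240, 314)) = 1/((45046 - 1*(-19638)) + (65 + 240)) = 1/((45046 + 19638) + 305) = 1/(64684 + 305) = 1/64989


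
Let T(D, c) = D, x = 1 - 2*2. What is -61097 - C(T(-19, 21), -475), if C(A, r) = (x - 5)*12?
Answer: -61001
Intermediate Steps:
x = -3 (x = 1 - 4 = -3)
C(A, r) = -96 (C(A, r) = (-3 - 5)*12 = -8*12 = -96)
-61097 - C(T(-19, 21), -475) = -61097 - 1*(-96) = -61097 + 96 = -61001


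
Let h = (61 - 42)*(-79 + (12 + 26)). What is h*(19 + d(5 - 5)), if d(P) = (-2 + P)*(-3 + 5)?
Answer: -11685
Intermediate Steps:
h = -779 (h = 19*(-79 + 38) = 19*(-41) = -779)
d(P) = -4 + 2*P (d(P) = (-2 + P)*2 = -4 + 2*P)
h*(19 + d(5 - 5)) = -779*(19 + (-4 + 2*(5 - 5))) = -779*(19 + (-4 + 2*0)) = -779*(19 + (-4 + 0)) = -779*(19 - 4) = -779*15 = -11685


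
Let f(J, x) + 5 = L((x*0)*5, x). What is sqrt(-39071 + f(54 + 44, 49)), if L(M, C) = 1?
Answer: 5*I*sqrt(1563) ≈ 197.67*I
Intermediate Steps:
f(J, x) = -4 (f(J, x) = -5 + 1 = -4)
sqrt(-39071 + f(54 + 44, 49)) = sqrt(-39071 - 4) = sqrt(-39075) = 5*I*sqrt(1563)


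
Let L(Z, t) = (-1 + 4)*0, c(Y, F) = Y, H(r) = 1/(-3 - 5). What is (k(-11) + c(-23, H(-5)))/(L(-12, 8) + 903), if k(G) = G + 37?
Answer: 1/301 ≈ 0.0033223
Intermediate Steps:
k(G) = 37 + G
H(r) = -1/8 (H(r) = 1/(-8) = -1/8)
L(Z, t) = 0 (L(Z, t) = 3*0 = 0)
(k(-11) + c(-23, H(-5)))/(L(-12, 8) + 903) = ((37 - 11) - 23)/(0 + 903) = (26 - 23)/903 = 3*(1/903) = 1/301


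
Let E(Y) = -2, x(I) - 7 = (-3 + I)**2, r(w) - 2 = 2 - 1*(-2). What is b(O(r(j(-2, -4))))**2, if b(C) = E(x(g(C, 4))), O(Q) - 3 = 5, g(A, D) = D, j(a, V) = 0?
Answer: 4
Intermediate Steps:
r(w) = 6 (r(w) = 2 + (2 - 1*(-2)) = 2 + (2 + 2) = 2 + 4 = 6)
x(I) = 7 + (-3 + I)**2
O(Q) = 8 (O(Q) = 3 + 5 = 8)
b(C) = -2
b(O(r(j(-2, -4))))**2 = (-2)**2 = 4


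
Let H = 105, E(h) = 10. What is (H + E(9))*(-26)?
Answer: -2990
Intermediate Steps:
(H + E(9))*(-26) = (105 + 10)*(-26) = 115*(-26) = -2990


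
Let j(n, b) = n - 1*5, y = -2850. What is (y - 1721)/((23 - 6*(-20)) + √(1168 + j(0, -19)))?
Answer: -653653/19286 + 4571*√1163/19286 ≈ -25.810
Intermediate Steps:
j(n, b) = -5 + n (j(n, b) = n - 5 = -5 + n)
(y - 1721)/((23 - 6*(-20)) + √(1168 + j(0, -19))) = (-2850 - 1721)/((23 - 6*(-20)) + √(1168 + (-5 + 0))) = -4571/((23 + 120) + √(1168 - 5)) = -4571/(143 + √1163)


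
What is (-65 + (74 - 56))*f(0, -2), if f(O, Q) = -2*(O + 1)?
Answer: 94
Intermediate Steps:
f(O, Q) = -2 - 2*O (f(O, Q) = -2*(1 + O) = -2 - 2*O)
(-65 + (74 - 56))*f(0, -2) = (-65 + (74 - 56))*(-2 - 2*0) = (-65 + 18)*(-2 + 0) = -47*(-2) = 94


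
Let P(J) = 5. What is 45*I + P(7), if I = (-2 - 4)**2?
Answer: 1625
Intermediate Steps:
I = 36 (I = (-6)**2 = 36)
45*I + P(7) = 45*36 + 5 = 1620 + 5 = 1625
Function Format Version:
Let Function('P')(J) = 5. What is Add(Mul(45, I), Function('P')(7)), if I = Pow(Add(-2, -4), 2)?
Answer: 1625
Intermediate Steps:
I = 36 (I = Pow(-6, 2) = 36)
Add(Mul(45, I), Function('P')(7)) = Add(Mul(45, 36), 5) = Add(1620, 5) = 1625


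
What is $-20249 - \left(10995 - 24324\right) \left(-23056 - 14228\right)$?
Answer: $-496978685$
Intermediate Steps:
$-20249 - \left(10995 - 24324\right) \left(-23056 - 14228\right) = -20249 - \left(-13329\right) \left(-37284\right) = -20249 - 496958436 = -496978685$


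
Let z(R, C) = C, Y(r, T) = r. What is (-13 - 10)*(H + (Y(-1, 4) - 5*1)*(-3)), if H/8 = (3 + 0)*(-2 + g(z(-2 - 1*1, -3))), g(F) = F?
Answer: 2346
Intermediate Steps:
H = -120 (H = 8*((3 + 0)*(-2 - 3)) = 8*(3*(-5)) = 8*(-15) = -120)
(-13 - 10)*(H + (Y(-1, 4) - 5*1)*(-3)) = (-13 - 10)*(-120 + (-1 - 5*1)*(-3)) = -23*(-120 + (-1 - 5)*(-3)) = -23*(-120 - 6*(-3)) = -23*(-120 + 18) = -23*(-102) = 2346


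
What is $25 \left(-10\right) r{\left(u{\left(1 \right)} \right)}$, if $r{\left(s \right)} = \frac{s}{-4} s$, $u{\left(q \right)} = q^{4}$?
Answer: $\frac{125}{2} \approx 62.5$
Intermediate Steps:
$r{\left(s \right)} = - \frac{s^{2}}{4}$ ($r{\left(s \right)} = s \left(- \frac{1}{4}\right) s = - \frac{s}{4} s = - \frac{s^{2}}{4}$)
$25 \left(-10\right) r{\left(u{\left(1 \right)} \right)} = 25 \left(-10\right) \left(- \frac{\left(1^{4}\right)^{2}}{4}\right) = - 250 \left(- \frac{1^{2}}{4}\right) = - 250 \left(\left(- \frac{1}{4}\right) 1\right) = \left(-250\right) \left(- \frac{1}{4}\right) = \frac{125}{2}$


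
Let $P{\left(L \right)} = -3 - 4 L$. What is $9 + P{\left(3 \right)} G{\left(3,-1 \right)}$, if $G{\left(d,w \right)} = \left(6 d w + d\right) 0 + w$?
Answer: $24$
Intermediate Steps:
$G{\left(d,w \right)} = w$ ($G{\left(d,w \right)} = \left(6 d w + d\right) 0 + w = \left(d + 6 d w\right) 0 + w = 0 + w = w$)
$P{\left(L \right)} = -3 - 4 L$
$9 + P{\left(3 \right)} G{\left(3,-1 \right)} = 9 + \left(-3 - 12\right) \left(-1\right) = 9 - -15 = 9 + 15 = 24$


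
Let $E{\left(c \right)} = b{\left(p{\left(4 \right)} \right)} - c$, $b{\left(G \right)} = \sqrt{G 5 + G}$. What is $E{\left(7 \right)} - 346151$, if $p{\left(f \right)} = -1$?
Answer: $-346158 + i \sqrt{6} \approx -3.4616 \cdot 10^{5} + 2.4495 i$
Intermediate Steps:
$b{\left(G \right)} = \sqrt{6} \sqrt{G}$ ($b{\left(G \right)} = \sqrt{5 G + G} = \sqrt{6 G} = \sqrt{6} \sqrt{G}$)
$E{\left(c \right)} = - c + i \sqrt{6}$ ($E{\left(c \right)} = \sqrt{6} \sqrt{-1} - c = \sqrt{6} i - c = i \sqrt{6} - c = - c + i \sqrt{6}$)
$E{\left(7 \right)} - 346151 = \left(\left(-1\right) 7 + i \sqrt{6}\right) - 346151 = \left(-7 + i \sqrt{6}\right) - 346151 = -346158 + i \sqrt{6}$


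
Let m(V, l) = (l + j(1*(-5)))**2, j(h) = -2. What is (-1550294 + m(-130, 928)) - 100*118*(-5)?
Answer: -633818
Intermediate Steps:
m(V, l) = (-2 + l)**2 (m(V, l) = (l - 2)**2 = (-2 + l)**2)
(-1550294 + m(-130, 928)) - 100*118*(-5) = (-1550294 + (-2 + 928)**2) - 100*118*(-5) = (-1550294 + 926**2) - 11800*(-5) = (-1550294 + 857476) + 59000 = -692818 + 59000 = -633818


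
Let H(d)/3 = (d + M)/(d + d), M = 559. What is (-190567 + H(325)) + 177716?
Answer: -321173/25 ≈ -12847.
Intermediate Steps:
H(d) = 3*(559 + d)/(2*d) (H(d) = 3*((d + 559)/(d + d)) = 3*((559 + d)/((2*d))) = 3*((559 + d)*(1/(2*d))) = 3*((559 + d)/(2*d)) = 3*(559 + d)/(2*d))
(-190567 + H(325)) + 177716 = (-190567 + (3/2)*(559 + 325)/325) + 177716 = (-190567 + (3/2)*(1/325)*884) + 177716 = (-190567 + 102/25) + 177716 = -4764073/25 + 177716 = -321173/25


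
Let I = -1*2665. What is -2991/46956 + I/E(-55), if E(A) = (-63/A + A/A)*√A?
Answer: -997/15652 + 2665*I*√55/118 ≈ -0.063698 + 167.49*I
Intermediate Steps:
E(A) = √A*(1 - 63/A) (E(A) = (-63/A + 1)*√A = (1 - 63/A)*√A = √A*(1 - 63/A))
I = -2665
-2991/46956 + I/E(-55) = -2991/46956 - 2665*I*√55/(-63 - 55) = -2991*1/46956 - 2665*(-I*√55/118) = -997/15652 - 2665*(-I*√55/118) = -997/15652 - (-2665)*I*√55/118 = -997/15652 + 2665*I*√55/118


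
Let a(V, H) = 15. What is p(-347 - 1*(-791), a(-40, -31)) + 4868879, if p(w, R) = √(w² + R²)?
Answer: 4868879 + 3*√21929 ≈ 4.8693e+6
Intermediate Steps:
p(w, R) = √(R² + w²)
p(-347 - 1*(-791), a(-40, -31)) + 4868879 = √(15² + (-347 - 1*(-791))²) + 4868879 = √(225 + (-347 + 791)²) + 4868879 = √(225 + 444²) + 4868879 = √(225 + 197136) + 4868879 = √197361 + 4868879 = 3*√21929 + 4868879 = 4868879 + 3*√21929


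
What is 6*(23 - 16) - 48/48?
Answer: 41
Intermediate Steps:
6*(23 - 16) - 48/48 = 6*7 - 48*1/48 = 42 - 1 = 41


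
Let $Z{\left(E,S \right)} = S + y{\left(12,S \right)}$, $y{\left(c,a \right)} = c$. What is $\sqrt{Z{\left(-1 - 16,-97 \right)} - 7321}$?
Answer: $23 i \sqrt{14} \approx 86.058 i$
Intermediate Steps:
$Z{\left(E,S \right)} = 12 + S$ ($Z{\left(E,S \right)} = S + 12 = 12 + S$)
$\sqrt{Z{\left(-1 - 16,-97 \right)} - 7321} = \sqrt{\left(12 - 97\right) - 7321} = \sqrt{-85 - 7321} = \sqrt{-7406} = 23 i \sqrt{14}$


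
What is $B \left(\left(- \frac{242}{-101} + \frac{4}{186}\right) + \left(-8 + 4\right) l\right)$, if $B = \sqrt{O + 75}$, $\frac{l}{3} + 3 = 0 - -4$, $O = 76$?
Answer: $- \frac{90008 \sqrt{151}}{9393} \approx -117.75$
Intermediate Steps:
$l = 3$ ($l = -9 + 3 \left(0 - -4\right) = -9 + 3 \left(0 + 4\right) = -9 + 3 \cdot 4 = -9 + 12 = 3$)
$B = \sqrt{151}$ ($B = \sqrt{76 + 75} = \sqrt{151} \approx 12.288$)
$B \left(\left(- \frac{242}{-101} + \frac{4}{186}\right) + \left(-8 + 4\right) l\right) = \sqrt{151} \left(\left(- \frac{242}{-101} + \frac{4}{186}\right) + \left(-8 + 4\right) 3\right) = \sqrt{151} \left(\left(\left(-242\right) \left(- \frac{1}{101}\right) + 4 \cdot \frac{1}{186}\right) - 12\right) = \sqrt{151} \left(\left(\frac{242}{101} + \frac{2}{93}\right) - 12\right) = \sqrt{151} \left(\frac{22708}{9393} - 12\right) = \sqrt{151} \left(- \frac{90008}{9393}\right) = - \frac{90008 \sqrt{151}}{9393}$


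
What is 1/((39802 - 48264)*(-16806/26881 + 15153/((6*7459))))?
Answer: 200505379/486294118687 ≈ 0.00041231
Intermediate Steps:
1/((39802 - 48264)*(-16806/26881 + 15153/((6*7459)))) = 1/((-8462)*(-16806*1/26881 + 15153/44754)) = -1/(8462*(-16806/26881 + 15153*(1/44754))) = -1/(8462*(-16806/26881 + 5051/14918)) = -1/(8462*(-114935977/401010758)) = -1/8462*(-401010758/114935977) = 200505379/486294118687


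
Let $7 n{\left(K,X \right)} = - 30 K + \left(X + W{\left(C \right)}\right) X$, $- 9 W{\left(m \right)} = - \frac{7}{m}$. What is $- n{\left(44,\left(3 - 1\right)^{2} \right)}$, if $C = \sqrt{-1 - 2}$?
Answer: $\frac{1304}{7} + \frac{4 i \sqrt{3}}{27} \approx 186.29 + 0.2566 i$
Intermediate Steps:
$C = i \sqrt{3}$ ($C = \sqrt{-3} = i \sqrt{3} \approx 1.732 i$)
$W{\left(m \right)} = \frac{7}{9 m}$ ($W{\left(m \right)} = - \frac{\left(-7\right) \frac{1}{m}}{9} = \frac{7}{9 m}$)
$n{\left(K,X \right)} = - \frac{30 K}{7} + \frac{X \left(X - \frac{7 i \sqrt{3}}{27}\right)}{7}$ ($n{\left(K,X \right)} = \frac{- 30 K + \left(X + \frac{7}{9 i \sqrt{3}}\right) X}{7} = \frac{- 30 K + \left(X + \frac{7 \left(- \frac{i \sqrt{3}}{3}\right)}{9}\right) X}{7} = \frac{- 30 K + \left(X - \frac{7 i \sqrt{3}}{27}\right) X}{7} = \frac{- 30 K + X \left(X - \frac{7 i \sqrt{3}}{27}\right)}{7} = - \frac{30 K}{7} + \frac{X \left(X - \frac{7 i \sqrt{3}}{27}\right)}{7}$)
$- n{\left(44,\left(3 - 1\right)^{2} \right)} = - (\left(- \frac{30}{7}\right) 44 + \frac{\left(\left(3 - 1\right)^{2}\right)^{2}}{7} - \frac{i \left(3 - 1\right)^{2} \sqrt{3}}{27}) = - (- \frac{1320}{7} + \frac{\left(2^{2}\right)^{2}}{7} - \frac{i 2^{2} \sqrt{3}}{27}) = - (- \frac{1320}{7} + \frac{4^{2}}{7} - \frac{1}{27} i 4 \sqrt{3}) = - (- \frac{1320}{7} + \frac{1}{7} \cdot 16 - \frac{4 i \sqrt{3}}{27}) = - (- \frac{1320}{7} + \frac{16}{7} - \frac{4 i \sqrt{3}}{27}) = - (- \frac{1304}{7} - \frac{4 i \sqrt{3}}{27}) = \frac{1304}{7} + \frac{4 i \sqrt{3}}{27}$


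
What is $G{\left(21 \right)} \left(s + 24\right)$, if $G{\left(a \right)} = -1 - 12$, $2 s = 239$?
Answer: $- \frac{3731}{2} \approx -1865.5$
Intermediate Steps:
$s = \frac{239}{2}$ ($s = \frac{1}{2} \cdot 239 = \frac{239}{2} \approx 119.5$)
$G{\left(a \right)} = -13$ ($G{\left(a \right)} = -1 - 12 = -13$)
$G{\left(21 \right)} \left(s + 24\right) = - 13 \left(\frac{239}{2} + 24\right) = \left(-13\right) \frac{287}{2} = - \frac{3731}{2}$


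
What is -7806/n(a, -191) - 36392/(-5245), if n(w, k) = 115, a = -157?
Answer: -7351478/120635 ≈ -60.940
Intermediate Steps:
-7806/n(a, -191) - 36392/(-5245) = -7806/115 - 36392/(-5245) = -7806*1/115 - 36392*(-1/5245) = -7806/115 + 36392/5245 = -7351478/120635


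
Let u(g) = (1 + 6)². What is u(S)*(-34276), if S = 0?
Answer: -1679524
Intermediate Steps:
u(g) = 49 (u(g) = 7² = 49)
u(S)*(-34276) = 49*(-34276) = -1679524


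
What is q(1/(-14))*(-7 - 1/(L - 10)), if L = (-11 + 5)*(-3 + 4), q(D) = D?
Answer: 111/224 ≈ 0.49554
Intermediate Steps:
L = -6 (L = -6*1 = -6)
q(1/(-14))*(-7 - 1/(L - 10)) = (-7 - 1/(-6 - 10))/(-14) = -(-7 - 1/(-16))/14 = -(-7 - 1*(-1/16))/14 = -(-7 + 1/16)/14 = -1/14*(-111/16) = 111/224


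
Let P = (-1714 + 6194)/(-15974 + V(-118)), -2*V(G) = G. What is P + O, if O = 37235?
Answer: 118518109/3183 ≈ 37235.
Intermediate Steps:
V(G) = -G/2
P = -896/3183 (P = (-1714 + 6194)/(-15974 - 1/2*(-118)) = 4480/(-15974 + 59) = 4480/(-15915) = 4480*(-1/15915) = -896/3183 ≈ -0.28150)
P + O = -896/3183 + 37235 = 118518109/3183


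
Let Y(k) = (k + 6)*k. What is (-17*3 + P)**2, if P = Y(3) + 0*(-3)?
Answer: 576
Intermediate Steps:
Y(k) = k*(6 + k) (Y(k) = (6 + k)*k = k*(6 + k))
P = 27 (P = 3*(6 + 3) + 0*(-3) = 3*9 + 0 = 27 + 0 = 27)
(-17*3 + P)**2 = (-17*3 + 27)**2 = (-51 + 27)**2 = (-24)**2 = 576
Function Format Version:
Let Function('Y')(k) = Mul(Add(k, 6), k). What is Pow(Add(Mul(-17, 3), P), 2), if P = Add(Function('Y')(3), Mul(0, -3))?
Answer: 576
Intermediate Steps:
Function('Y')(k) = Mul(k, Add(6, k)) (Function('Y')(k) = Mul(Add(6, k), k) = Mul(k, Add(6, k)))
P = 27 (P = Add(Mul(3, Add(6, 3)), Mul(0, -3)) = Add(Mul(3, 9), 0) = Add(27, 0) = 27)
Pow(Add(Mul(-17, 3), P), 2) = Pow(Add(Mul(-17, 3), 27), 2) = Pow(Add(-51, 27), 2) = Pow(-24, 2) = 576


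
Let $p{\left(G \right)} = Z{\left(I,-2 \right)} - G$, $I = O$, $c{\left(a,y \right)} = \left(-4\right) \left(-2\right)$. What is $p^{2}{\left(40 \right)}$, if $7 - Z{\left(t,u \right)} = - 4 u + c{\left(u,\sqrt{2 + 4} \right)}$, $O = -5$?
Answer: $2401$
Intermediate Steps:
$c{\left(a,y \right)} = 8$
$I = -5$
$Z{\left(t,u \right)} = -1 + 4 u$ ($Z{\left(t,u \right)} = 7 - \left(- 4 u + 8\right) = 7 - \left(8 - 4 u\right) = 7 + \left(-8 + 4 u\right) = -1 + 4 u$)
$p{\left(G \right)} = -9 - G$ ($p{\left(G \right)} = \left(-1 + 4 \left(-2\right)\right) - G = \left(-1 - 8\right) - G = -9 - G$)
$p^{2}{\left(40 \right)} = \left(-9 - 40\right)^{2} = \left(-49\right)^{2} = 2401$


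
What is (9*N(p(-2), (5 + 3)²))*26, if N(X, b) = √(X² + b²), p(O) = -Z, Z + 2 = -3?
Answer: 234*√4121 ≈ 15022.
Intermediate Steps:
Z = -5 (Z = -2 - 3 = -5)
p(O) = 5 (p(O) = -1*(-5) = 5)
(9*N(p(-2), (5 + 3)²))*26 = (9*√(5² + ((5 + 3)²)²))*26 = (9*√(25 + (8²)²))*26 = (9*√(25 + 64²))*26 = (9*√(25 + 4096))*26 = (9*√4121)*26 = 234*√4121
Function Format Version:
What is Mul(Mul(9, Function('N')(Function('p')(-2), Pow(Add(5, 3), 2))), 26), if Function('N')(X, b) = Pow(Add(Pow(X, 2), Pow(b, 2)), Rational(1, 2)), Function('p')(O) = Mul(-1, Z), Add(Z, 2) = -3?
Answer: Mul(234, Pow(4121, Rational(1, 2))) ≈ 15022.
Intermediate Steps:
Z = -5 (Z = Add(-2, -3) = -5)
Function('p')(O) = 5 (Function('p')(O) = Mul(-1, -5) = 5)
Mul(Mul(9, Function('N')(Function('p')(-2), Pow(Add(5, 3), 2))), 26) = Mul(Mul(9, Pow(Add(Pow(5, 2), Pow(Pow(Add(5, 3), 2), 2)), Rational(1, 2))), 26) = Mul(Mul(9, Pow(Add(25, Pow(Pow(8, 2), 2)), Rational(1, 2))), 26) = Mul(Mul(9, Pow(Add(25, Pow(64, 2)), Rational(1, 2))), 26) = Mul(Mul(9, Pow(Add(25, 4096), Rational(1, 2))), 26) = Mul(Mul(9, Pow(4121, Rational(1, 2))), 26) = Mul(234, Pow(4121, Rational(1, 2)))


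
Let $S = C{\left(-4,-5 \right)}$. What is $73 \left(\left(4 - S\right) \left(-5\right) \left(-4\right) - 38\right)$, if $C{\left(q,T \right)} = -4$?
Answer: $8906$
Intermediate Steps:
$S = -4$
$73 \left(\left(4 - S\right) \left(-5\right) \left(-4\right) - 38\right) = 73 \left(\left(4 - -4\right) \left(-5\right) \left(-4\right) - 38\right) = 73 \left(\left(4 + 4\right) \left(-5\right) \left(-4\right) - 38\right) = 73 \left(8 \left(-5\right) \left(-4\right) - 38\right) = 73 \left(\left(-40\right) \left(-4\right) - 38\right) = 73 \left(160 - 38\right) = 73 \cdot 122 = 8906$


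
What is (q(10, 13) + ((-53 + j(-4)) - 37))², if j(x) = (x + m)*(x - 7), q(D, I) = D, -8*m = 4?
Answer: 3721/4 ≈ 930.25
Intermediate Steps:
m = -½ (m = -⅛*4 = -½ ≈ -0.50000)
j(x) = (-7 + x)*(-½ + x) (j(x) = (x - ½)*(x - 7) = (-½ + x)*(-7 + x) = (-7 + x)*(-½ + x))
(q(10, 13) + ((-53 + j(-4)) - 37))² = (10 + ((-53 + (7/2 + (-4)² - 15/2*(-4))) - 37))² = (10 + ((-53 + (7/2 + 16 + 30)) - 37))² = (10 + ((-53 + 99/2) - 37))² = (10 + (-7/2 - 37))² = (10 - 81/2)² = (-61/2)² = 3721/4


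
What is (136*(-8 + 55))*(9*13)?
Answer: 747864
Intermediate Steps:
(136*(-8 + 55))*(9*13) = (136*47)*117 = 6392*117 = 747864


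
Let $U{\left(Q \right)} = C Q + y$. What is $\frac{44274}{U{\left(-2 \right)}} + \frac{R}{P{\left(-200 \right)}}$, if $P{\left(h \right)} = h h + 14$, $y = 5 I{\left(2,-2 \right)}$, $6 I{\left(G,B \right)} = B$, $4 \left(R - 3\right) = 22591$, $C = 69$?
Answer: $- \frac{21249487375}{67063464} \approx -316.86$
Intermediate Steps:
$R = \frac{22603}{4}$ ($R = 3 + \frac{1}{4} \cdot 22591 = 3 + \frac{22591}{4} = \frac{22603}{4} \approx 5650.8$)
$I{\left(G,B \right)} = \frac{B}{6}$
$y = - \frac{5}{3}$ ($y = 5 \cdot \frac{1}{6} \left(-2\right) = 5 \left(- \frac{1}{3}\right) = - \frac{5}{3} \approx -1.6667$)
$U{\left(Q \right)} = - \frac{5}{3} + 69 Q$ ($U{\left(Q \right)} = 69 Q - \frac{5}{3} = - \frac{5}{3} + 69 Q$)
$P{\left(h \right)} = 14 + h^{2}$ ($P{\left(h \right)} = h^{2} + 14 = 14 + h^{2}$)
$\frac{44274}{U{\left(-2 \right)}} + \frac{R}{P{\left(-200 \right)}} = \frac{44274}{- \frac{5}{3} + 69 \left(-2\right)} + \frac{22603}{4 \left(14 + \left(-200\right)^{2}\right)} = \frac{44274}{- \frac{5}{3} - 138} + \frac{22603}{4 \left(14 + 40000\right)} = \frac{44274}{- \frac{419}{3}} + \frac{22603}{4 \cdot 40014} = 44274 \left(- \frac{3}{419}\right) + \frac{22603}{4} \cdot \frac{1}{40014} = - \frac{132822}{419} + \frac{22603}{160056} = - \frac{21249487375}{67063464}$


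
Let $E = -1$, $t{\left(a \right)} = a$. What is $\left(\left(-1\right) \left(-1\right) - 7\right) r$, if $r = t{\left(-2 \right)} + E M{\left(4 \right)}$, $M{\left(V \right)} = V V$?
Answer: $108$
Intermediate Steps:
$M{\left(V \right)} = V^{2}$
$r = -18$ ($r = -2 - 4^{2} = -2 - 16 = -18$)
$\left(\left(-1\right) \left(-1\right) - 7\right) r = \left(\left(-1\right) \left(-1\right) - 7\right) \left(-18\right) = \left(1 - 7\right) \left(-18\right) = \left(-6\right) \left(-18\right) = 108$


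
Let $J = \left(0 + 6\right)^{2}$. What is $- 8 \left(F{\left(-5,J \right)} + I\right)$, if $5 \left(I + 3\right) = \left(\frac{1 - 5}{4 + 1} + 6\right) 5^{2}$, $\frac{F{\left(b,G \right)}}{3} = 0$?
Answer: $-184$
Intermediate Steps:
$J = 36$ ($J = 6^{2} = 36$)
$F{\left(b,G \right)} = 0$ ($F{\left(b,G \right)} = 3 \cdot 0 = 0$)
$I = 23$ ($I = -3 + \frac{\left(\frac{1 - 5}{4 + 1} + 6\right) 5^{2}}{5} = -3 + \frac{\left(- \frac{4}{5} + 6\right) 25}{5} = -3 + \frac{\frac{26}{5} \cdot 25}{5} = -3 + \frac{1}{5} \cdot 130 = -3 + 26 = 23$)
$- 8 \left(F{\left(-5,J \right)} + I\right) = - 8 \left(0 + 23\right) = \left(-8\right) 23 = -184$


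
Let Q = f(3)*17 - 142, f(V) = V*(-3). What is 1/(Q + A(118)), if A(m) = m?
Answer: -1/177 ≈ -0.0056497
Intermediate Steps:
f(V) = -3*V
Q = -295 (Q = -3*3*17 - 142 = -9*17 - 142 = -153 - 142 = -295)
1/(Q + A(118)) = 1/(-295 + 118) = 1/(-177) = -1/177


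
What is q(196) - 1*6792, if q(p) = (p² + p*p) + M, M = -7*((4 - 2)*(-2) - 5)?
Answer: 70103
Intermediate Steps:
M = 63 (M = -7*(2*(-2) - 5) = -7*(-4 - 5) = -7*(-9) = 63)
q(p) = 63 + 2*p² (q(p) = (p² + p*p) + 63 = (p² + p²) + 63 = 2*p² + 63 = 63 + 2*p²)
q(196) - 1*6792 = (63 + 2*196²) - 1*6792 = (63 + 2*38416) - 6792 = (63 + 76832) - 6792 = 76895 - 6792 = 70103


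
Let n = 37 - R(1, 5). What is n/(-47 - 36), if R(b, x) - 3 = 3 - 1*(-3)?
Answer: -28/83 ≈ -0.33735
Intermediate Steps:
R(b, x) = 9 (R(b, x) = 3 + (3 - 1*(-3)) = 3 + (3 + 3) = 3 + 6 = 9)
n = 28 (n = 37 - 1*9 = 37 - 9 = 28)
n/(-47 - 36) = 28/(-47 - 36) = 28/(-83) = -1/83*28 = -28/83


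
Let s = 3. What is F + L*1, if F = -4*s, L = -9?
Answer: -21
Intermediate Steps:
F = -12 (F = -4*3 = -12)
F + L*1 = -12 - 9*1 = -12 - 9 = -21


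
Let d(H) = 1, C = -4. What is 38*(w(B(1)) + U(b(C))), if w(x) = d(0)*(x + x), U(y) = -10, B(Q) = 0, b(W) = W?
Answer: -380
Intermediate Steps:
w(x) = 2*x (w(x) = 1*(x + x) = 1*(2*x) = 2*x)
38*(w(B(1)) + U(b(C))) = 38*(2*0 - 10) = 38*(0 - 10) = 38*(-10) = -380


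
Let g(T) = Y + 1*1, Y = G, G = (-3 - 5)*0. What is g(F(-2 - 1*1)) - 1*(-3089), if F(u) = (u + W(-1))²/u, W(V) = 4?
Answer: 3090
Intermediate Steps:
G = 0 (G = -8*0 = 0)
Y = 0
F(u) = (4 + u)²/u (F(u) = (u + 4)²/u = (4 + u)²/u)
g(T) = 1 (g(T) = 0 + 1*1 = 0 + 1 = 1)
g(F(-2 - 1*1)) - 1*(-3089) = 1 - 1*(-3089) = 1 + 3089 = 3090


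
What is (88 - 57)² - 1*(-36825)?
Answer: 37786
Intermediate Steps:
(88 - 57)² - 1*(-36825) = 31² + 36825 = 961 + 36825 = 37786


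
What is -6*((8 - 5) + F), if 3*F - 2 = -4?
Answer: -14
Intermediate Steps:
F = -⅔ (F = ⅔ + (⅓)*(-4) = ⅔ - 4/3 = -⅔ ≈ -0.66667)
-6*((8 - 5) + F) = -6*((8 - 5) - ⅔) = -6*(3 - ⅔) = -6*7/3 = -14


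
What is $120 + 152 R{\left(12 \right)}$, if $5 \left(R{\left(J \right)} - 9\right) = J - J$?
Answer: $1488$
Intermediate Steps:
$R{\left(J \right)} = 9$ ($R{\left(J \right)} = 9 + \frac{J - J}{5} = 9 + \frac{1}{5} \cdot 0 = 9 + 0 = 9$)
$120 + 152 R{\left(12 \right)} = 120 + 152 \cdot 9 = 120 + 1368 = 1488$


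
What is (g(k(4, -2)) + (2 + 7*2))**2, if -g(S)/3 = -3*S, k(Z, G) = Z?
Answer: 2704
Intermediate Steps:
g(S) = 9*S (g(S) = -(-9)*S = 9*S)
(g(k(4, -2)) + (2 + 7*2))**2 = (9*4 + (2 + 7*2))**2 = (36 + (2 + 14))**2 = (36 + 16)**2 = 52**2 = 2704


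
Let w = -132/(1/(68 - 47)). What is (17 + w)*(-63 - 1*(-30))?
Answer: 90915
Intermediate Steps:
w = -2772 (w = -132/(1/21) = -132/1/21 = -132*21 = -2772)
(17 + w)*(-63 - 1*(-30)) = (17 - 2772)*(-63 - 1*(-30)) = -2755*(-63 + 30) = -2755*(-33) = 90915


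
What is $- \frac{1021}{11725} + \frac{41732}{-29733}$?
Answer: $- \frac{519665093}{348619425} \approx -1.4906$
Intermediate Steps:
$- \frac{1021}{11725} + \frac{41732}{-29733} = \left(-1021\right) \frac{1}{11725} + 41732 \left(- \frac{1}{29733}\right) = - \frac{1021}{11725} - \frac{41732}{29733} = - \frac{519665093}{348619425}$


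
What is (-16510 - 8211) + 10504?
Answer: -14217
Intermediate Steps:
(-16510 - 8211) + 10504 = -24721 + 10504 = -14217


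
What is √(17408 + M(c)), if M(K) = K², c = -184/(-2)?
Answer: 28*√33 ≈ 160.85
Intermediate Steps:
c = 92 (c = -184*(-½) = 92)
√(17408 + M(c)) = √(17408 + 92²) = √(17408 + 8464) = √25872 = 28*√33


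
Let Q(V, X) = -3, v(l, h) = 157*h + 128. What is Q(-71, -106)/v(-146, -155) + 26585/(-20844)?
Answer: -214493521/168190236 ≈ -1.2753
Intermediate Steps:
v(l, h) = 128 + 157*h
Q(-71, -106)/v(-146, -155) + 26585/(-20844) = -3/(128 + 157*(-155)) + 26585/(-20844) = -3/(128 - 24335) + 26585*(-1/20844) = -3/(-24207) - 26585/20844 = -3*(-1/24207) - 26585/20844 = 1/8069 - 26585/20844 = -214493521/168190236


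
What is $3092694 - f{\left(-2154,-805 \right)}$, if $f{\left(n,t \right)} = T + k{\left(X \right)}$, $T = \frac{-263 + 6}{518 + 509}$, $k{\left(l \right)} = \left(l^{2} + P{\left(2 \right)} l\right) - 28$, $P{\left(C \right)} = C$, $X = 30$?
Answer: $\frac{3175239831}{1027} \approx 3.0918 \cdot 10^{6}$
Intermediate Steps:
$k{\left(l \right)} = -28 + l^{2} + 2 l$ ($k{\left(l \right)} = \left(l^{2} + 2 l\right) - 28 = -28 + l^{2} + 2 l$)
$T = - \frac{257}{1027} \approx -0.25024$
$f{\left(n,t \right)} = \frac{956907}{1027}$ ($f{\left(n,t \right)} = - \frac{257}{1027} + \left(-28 + 30^{2} + 2 \cdot 30\right) = - \frac{257}{1027} + \left(-28 + 900 + 60\right) = - \frac{257}{1027} + 932 = \frac{956907}{1027}$)
$3092694 - f{\left(-2154,-805 \right)} = 3092694 - \frac{956907}{1027} = \frac{3175239831}{1027}$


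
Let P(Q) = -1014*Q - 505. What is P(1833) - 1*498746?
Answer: -2357913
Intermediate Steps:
P(Q) = -505 - 1014*Q
P(1833) - 1*498746 = (-505 - 1014*1833) - 1*498746 = (-505 - 1858662) - 498746 = -1859167 - 498746 = -2357913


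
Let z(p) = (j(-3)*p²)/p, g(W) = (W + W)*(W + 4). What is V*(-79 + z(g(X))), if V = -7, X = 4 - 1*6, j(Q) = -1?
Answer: 497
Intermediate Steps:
X = -2 (X = 4 - 6 = -2)
g(W) = 2*W*(4 + W) (g(W) = (2*W)*(4 + W) = 2*W*(4 + W))
z(p) = -p (z(p) = (-p²)/p = -p)
V*(-79 + z(g(X))) = -7*(-79 - 2*(-2)*(4 - 2)) = -7*(-79 - 2*(-2)*2) = -7*(-79 - 1*(-8)) = -7*(-79 + 8) = -7*(-71) = 497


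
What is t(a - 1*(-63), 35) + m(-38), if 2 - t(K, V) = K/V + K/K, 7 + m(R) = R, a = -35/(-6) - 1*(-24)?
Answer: -9797/210 ≈ -46.652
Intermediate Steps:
a = 179/6 (a = -35*(-⅙) + 24 = 35/6 + 24 = 179/6 ≈ 29.833)
m(R) = -7 + R
t(K, V) = 1 - K/V (t(K, V) = 2 - (K/V + K/K) = 2 - (K/V + 1) = 2 - (1 + K/V) = 2 + (-1 - K/V) = 1 - K/V)
t(a - 1*(-63), 35) + m(-38) = (35 - (179/6 - 1*(-63)))/35 + (-7 - 38) = (35 - (179/6 + 63))/35 - 45 = (35 - 1*557/6)/35 - 45 = (35 - 557/6)/35 - 45 = (1/35)*(-347/6) - 45 = -347/210 - 45 = -9797/210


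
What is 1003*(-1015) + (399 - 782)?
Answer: -1018428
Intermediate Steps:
1003*(-1015) + (399 - 782) = -1018045 - 383 = -1018428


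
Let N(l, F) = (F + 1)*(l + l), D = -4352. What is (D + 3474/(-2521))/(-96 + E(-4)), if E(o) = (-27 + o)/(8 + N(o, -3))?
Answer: 263396784/5886535 ≈ 44.746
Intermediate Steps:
N(l, F) = 2*l*(1 + F) (N(l, F) = (1 + F)*(2*l) = 2*l*(1 + F))
E(o) = (-27 + o)/(8 - 4*o) (E(o) = (-27 + o)/(8 + 2*o*(1 - 3)) = (-27 + o)/(8 + 2*o*(-2)) = (-27 + o)/(8 - 4*o))
(D + 3474/(-2521))/(-96 + E(-4)) = (-4352 + 3474/(-2521))/(-96 + (-27 - 4)/(4*(2 - 1*(-4)))) = (-4352 + 3474*(-1/2521))/(-96 + (¼)*(-31)/(2 + 4)) = (-4352 - 3474/2521)/(-96 + (¼)*(-31)/6) = -10974866/(2521*(-96 + (¼)*(⅙)*(-31))) = -10974866/(2521*(-96 - 31/24)) = -10974866/(2521*(-2335/24)) = -10974866/2521*(-24/2335) = 263396784/5886535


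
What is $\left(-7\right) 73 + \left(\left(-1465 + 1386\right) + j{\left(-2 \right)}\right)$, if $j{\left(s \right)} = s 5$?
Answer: $-600$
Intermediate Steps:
$j{\left(s \right)} = 5 s$
$\left(-7\right) 73 + \left(\left(-1465 + 1386\right) + j{\left(-2 \right)}\right) = \left(-7\right) 73 + \left(\left(-1465 + 1386\right) + 5 \left(-2\right)\right) = -511 - 89 = -600$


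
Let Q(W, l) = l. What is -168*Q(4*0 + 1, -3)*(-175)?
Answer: -88200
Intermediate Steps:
-168*Q(4*0 + 1, -3)*(-175) = -168*(-3)*(-175) = 504*(-175) = -88200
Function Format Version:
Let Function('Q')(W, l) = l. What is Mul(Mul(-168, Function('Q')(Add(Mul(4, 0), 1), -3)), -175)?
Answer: -88200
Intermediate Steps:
Mul(Mul(-168, Function('Q')(Add(Mul(4, 0), 1), -3)), -175) = Mul(Mul(-168, -3), -175) = Mul(504, -175) = -88200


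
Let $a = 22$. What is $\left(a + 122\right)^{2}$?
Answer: $20736$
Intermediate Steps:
$\left(a + 122\right)^{2} = \left(22 + 122\right)^{2} = 144^{2} = 20736$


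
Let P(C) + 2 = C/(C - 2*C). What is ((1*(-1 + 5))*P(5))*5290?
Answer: -63480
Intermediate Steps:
P(C) = -3 (P(C) = -2 + C/(C - 2*C) = -2 + C/((-C)) = -2 + (-1/C)*C = -2 - 1 = -3)
((1*(-1 + 5))*P(5))*5290 = ((1*(-1 + 5))*(-3))*5290 = ((1*4)*(-3))*5290 = (4*(-3))*5290 = -12*5290 = -63480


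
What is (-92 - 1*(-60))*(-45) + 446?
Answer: 1886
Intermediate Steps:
(-92 - 1*(-60))*(-45) + 446 = (-92 + 60)*(-45) + 446 = -32*(-45) + 446 = 1440 + 446 = 1886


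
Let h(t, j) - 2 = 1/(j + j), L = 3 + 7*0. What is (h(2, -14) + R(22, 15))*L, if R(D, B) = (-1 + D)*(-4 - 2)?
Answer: -10419/28 ≈ -372.11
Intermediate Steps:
R(D, B) = 6 - 6*D (R(D, B) = (-1 + D)*(-6) = 6 - 6*D)
L = 3 (L = 3 + 0 = 3)
h(t, j) = 2 + 1/(2*j) (h(t, j) = 2 + 1/(j + j) = 2 + 1/(2*j))
(h(2, -14) + R(22, 15))*L = ((2 + (½)/(-14)) + (6 - 6*22))*3 = ((2 + (½)*(-1/14)) + (6 - 132))*3 = ((2 - 1/28) - 126)*3 = (55/28 - 126)*3 = -3473/28*3 = -10419/28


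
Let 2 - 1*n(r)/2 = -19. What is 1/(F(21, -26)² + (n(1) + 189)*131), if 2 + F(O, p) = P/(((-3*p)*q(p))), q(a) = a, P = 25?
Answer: 4112784/124473611185 ≈ 3.3041e-5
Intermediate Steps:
n(r) = 42 (n(r) = 4 - 2*(-19) = 4 + 38 = 42)
F(O, p) = -2 - 25/(3*p²) (F(O, p) = -2 + 25/(((-3*p)*p)) = -2 + 25/((-3*p²)) = -2 + 25*(-1/(3*p²)) = -2 - 25/(3*p²))
1/(F(21, -26)² + (n(1) + 189)*131) = 1/((-2 - 25/3/(-26)²)² + (42 + 189)*131) = 1/((-2 - 25/3*1/676)² + 231*131) = 1/((-2 - 25/2028)² + 30261) = 1/((-4081/2028)² + 30261) = 1/(16654561/4112784 + 30261) = 1/(124473611185/4112784) = 4112784/124473611185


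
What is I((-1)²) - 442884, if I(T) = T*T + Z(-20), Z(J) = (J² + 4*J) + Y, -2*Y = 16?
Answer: -442571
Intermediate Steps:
Y = -8 (Y = -½*16 = -8)
Z(J) = -8 + J² + 4*J (Z(J) = (J² + 4*J) - 8 = -8 + J² + 4*J)
I(T) = 312 + T² (I(T) = T*T + (-8 + (-20)² + 4*(-20)) = T² + (-8 + 400 - 80) = T² + 312 = 312 + T²)
I((-1)²) - 442884 = (312 + ((-1)²)²) - 442884 = (312 + 1²) - 442884 = (312 + 1) - 442884 = 313 - 442884 = -442571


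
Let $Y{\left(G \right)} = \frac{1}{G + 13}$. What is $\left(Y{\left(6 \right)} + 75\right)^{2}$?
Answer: $\frac{2033476}{361} \approx 5632.9$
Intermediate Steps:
$Y{\left(G \right)} = \frac{1}{13 + G}$
$\left(Y{\left(6 \right)} + 75\right)^{2} = \left(\frac{1}{13 + 6} + 75\right)^{2} = \left(\frac{1}{19} + 75\right)^{2} = \left(\frac{1426}{19}\right)^{2} = \frac{2033476}{361}$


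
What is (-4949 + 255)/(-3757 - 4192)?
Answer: 4694/7949 ≈ 0.59051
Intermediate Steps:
(-4949 + 255)/(-3757 - 4192) = -4694/(-7949) = -4694*(-1/7949) = 4694/7949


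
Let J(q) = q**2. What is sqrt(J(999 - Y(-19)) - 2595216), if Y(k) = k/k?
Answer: 2*I*sqrt(399803) ≈ 1264.6*I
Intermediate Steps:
Y(k) = 1
sqrt(J(999 - Y(-19)) - 2595216) = sqrt((999 - 1*1)**2 - 2595216) = sqrt((999 - 1)**2 - 2595216) = sqrt(998**2 - 2595216) = sqrt(996004 - 2595216) = sqrt(-1599212) = 2*I*sqrt(399803)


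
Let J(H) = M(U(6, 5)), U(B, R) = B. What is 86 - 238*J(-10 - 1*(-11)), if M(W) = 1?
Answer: -152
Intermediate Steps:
J(H) = 1
86 - 238*J(-10 - 1*(-11)) = 86 - 238*1 = 86 - 238 = -152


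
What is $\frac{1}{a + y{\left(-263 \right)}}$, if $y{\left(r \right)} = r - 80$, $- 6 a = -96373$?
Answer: $\frac{6}{94315} \approx 6.3617 \cdot 10^{-5}$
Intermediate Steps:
$a = \frac{96373}{6}$ ($a = \left(- \frac{1}{6}\right) \left(-96373\right) = \frac{96373}{6} \approx 16062.0$)
$y{\left(r \right)} = -80 + r$
$\frac{1}{a + y{\left(-263 \right)}} = \frac{1}{\frac{96373}{6} - 343} = \frac{1}{\frac{94315}{6}} = \frac{6}{94315}$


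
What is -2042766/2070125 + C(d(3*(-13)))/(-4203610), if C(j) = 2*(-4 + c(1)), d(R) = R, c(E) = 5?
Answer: -858699572551/870199815125 ≈ -0.98678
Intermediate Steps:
C(j) = 2 (C(j) = 2*(-4 + 5) = 2*1 = 2)
-2042766/2070125 + C(d(3*(-13)))/(-4203610) = -2042766/2070125 + 2/(-4203610) = -2042766*1/2070125 + 2*(-1/4203610) = -2042766/2070125 - 1/2101805 = -858699572551/870199815125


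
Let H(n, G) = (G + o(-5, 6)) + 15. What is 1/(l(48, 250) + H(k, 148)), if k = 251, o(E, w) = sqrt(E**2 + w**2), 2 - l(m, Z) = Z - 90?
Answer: -5/36 + sqrt(61)/36 ≈ 0.078063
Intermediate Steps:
l(m, Z) = 92 - Z (l(m, Z) = 2 - (Z - 90) = 2 - (-90 + Z) = 2 + (90 - Z) = 92 - Z)
H(n, G) = 15 + G + sqrt(61) (H(n, G) = (G + sqrt((-5)**2 + 6**2)) + 15 = (G + sqrt(25 + 36)) + 15 = (G + sqrt(61)) + 15 = 15 + G + sqrt(61))
1/(l(48, 250) + H(k, 148)) = 1/((92 - 1*250) + (15 + 148 + sqrt(61))) = 1/((92 - 250) + (163 + sqrt(61))) = 1/(-158 + (163 + sqrt(61))) = 1/(5 + sqrt(61))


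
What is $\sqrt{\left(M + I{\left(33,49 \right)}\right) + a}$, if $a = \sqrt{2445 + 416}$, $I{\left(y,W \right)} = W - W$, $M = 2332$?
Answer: $\sqrt{2332 + \sqrt{2861}} \approx 48.841$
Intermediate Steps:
$I{\left(y,W \right)} = 0$
$a = \sqrt{2861} \approx 53.488$
$\sqrt{\left(M + I{\left(33,49 \right)}\right) + a} = \sqrt{\left(2332 + 0\right) + \sqrt{2861}} = \sqrt{2332 + \sqrt{2861}}$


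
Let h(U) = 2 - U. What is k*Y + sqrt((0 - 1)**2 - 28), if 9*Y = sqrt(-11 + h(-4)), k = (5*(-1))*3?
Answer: I*(-5*sqrt(5) + 9*sqrt(3))/3 ≈ 1.4694*I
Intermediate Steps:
k = -15 (k = -5*3 = -15)
Y = I*sqrt(5)/9 (Y = sqrt(-11 + (2 - 1*(-4)))/9 = sqrt(-11 + (2 + 4))/9 = sqrt(-11 + 6)/9 = sqrt(-5)/9 = (I*sqrt(5))/9 = I*sqrt(5)/9 ≈ 0.24845*I)
k*Y + sqrt((0 - 1)**2 - 28) = -5*I*sqrt(5)/3 + sqrt((0 - 1)**2 - 28) = -5*I*sqrt(5)/3 + sqrt((-1)**2 - 28) = -5*I*sqrt(5)/3 + sqrt(1 - 28) = -5*I*sqrt(5)/3 + sqrt(-27) = -5*I*sqrt(5)/3 + 3*I*sqrt(3) = 3*I*sqrt(3) - 5*I*sqrt(5)/3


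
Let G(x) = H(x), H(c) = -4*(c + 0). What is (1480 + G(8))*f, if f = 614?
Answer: 889072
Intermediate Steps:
H(c) = -4*c
G(x) = -4*x
(1480 + G(8))*f = (1480 - 4*8)*614 = (1480 - 32)*614 = 1448*614 = 889072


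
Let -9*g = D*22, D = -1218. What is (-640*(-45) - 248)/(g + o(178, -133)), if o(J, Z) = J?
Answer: 42828/4733 ≈ 9.0488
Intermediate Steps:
g = 8932/3 (g = -(-406)*22/3 = -⅑*(-26796) = 8932/3 ≈ 2977.3)
(-640*(-45) - 248)/(g + o(178, -133)) = (-640*(-45) - 248)/(8932/3 + 178) = (28800 - 248)/(9466/3) = 28552*(3/9466) = 42828/4733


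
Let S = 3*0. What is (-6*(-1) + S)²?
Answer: 36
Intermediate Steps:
S = 0
(-6*(-1) + S)² = (-6*(-1) + 0)² = (6 + 0)² = 6² = 36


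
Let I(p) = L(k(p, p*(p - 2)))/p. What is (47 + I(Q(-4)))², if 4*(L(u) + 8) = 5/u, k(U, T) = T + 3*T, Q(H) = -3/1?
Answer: 51136801/20736 ≈ 2466.1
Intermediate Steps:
Q(H) = -3 (Q(H) = -3*1 = -3)
k(U, T) = 4*T
L(u) = -8 + 5/(4*u) (L(u) = -8 + (5/u)/4 = -8 + 5/(4*u))
I(p) = (-8 + 5/(16*p*(-2 + p)))/p (I(p) = (-8 + 5/(4*((4*(p*(p - 2))))))/p = (-8 + 5/(4*((4*(p*(-2 + p))))))/p = (-8 + 5/(4*((4*p*(-2 + p)))))/p = (-8 + 5*(1/(4*p*(-2 + p)))/4)/p = (-8 + 5/(16*p*(-2 + p)))/p)
(47 + I(Q(-4)))² = (47 + (1/16)*(5 - 128*(-3)*(-2 - 3))/((-3)²*(-2 - 3)))² = (47 + (1/16)*(⅑)*(5 - 128*(-3)*(-5))/(-5))² = (47 + (1/16)*(⅑)*(-⅕)*(5 - 1920))² = (47 + (1/16)*(⅑)*(-⅕)*(-1915))² = (47 + 383/144)² = (7151/144)² = 51136801/20736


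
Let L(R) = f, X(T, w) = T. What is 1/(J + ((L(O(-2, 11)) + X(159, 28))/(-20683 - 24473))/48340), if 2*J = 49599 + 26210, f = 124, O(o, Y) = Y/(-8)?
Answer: 2182841040/82739498200397 ≈ 2.6382e-5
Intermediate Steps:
O(o, Y) = -Y/8 (O(o, Y) = Y*(-⅛) = -Y/8)
L(R) = 124
J = 75809/2 (J = (49599 + 26210)/2 = (½)*75809 = 75809/2 ≈ 37905.)
1/(J + ((L(O(-2, 11)) + X(159, 28))/(-20683 - 24473))/48340) = 1/(75809/2 + ((124 + 159)/(-20683 - 24473))/48340) = 1/(75809/2 + (283/(-45156))*(1/48340)) = 1/(75809/2 + (283*(-1/45156))*(1/48340)) = 1/(75809/2 - 283/45156*1/48340) = 1/(75809/2 - 283/2182841040) = 1/(82739498200397/2182841040) = 2182841040/82739498200397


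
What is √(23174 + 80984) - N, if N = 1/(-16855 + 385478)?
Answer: -1/368623 + √104158 ≈ 322.74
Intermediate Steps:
N = 1/368623 ≈ 2.7128e-6
√(23174 + 80984) - N = √(23174 + 80984) - 1*1/368623 = √104158 - 1/368623 = -1/368623 + √104158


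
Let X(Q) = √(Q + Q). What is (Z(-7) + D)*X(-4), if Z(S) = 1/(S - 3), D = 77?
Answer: 769*I*√2/5 ≈ 217.51*I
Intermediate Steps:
X(Q) = √2*√Q (X(Q) = √(2*Q) = √2*√Q)
Z(S) = 1/(-3 + S)
(Z(-7) + D)*X(-4) = (1/(-3 - 7) + 77)*(√2*√(-4)) = (1/(-10) + 77)*(√2*(2*I)) = (-⅒ + 77)*(2*I*√2) = 769*(2*I*√2)/10 = 769*I*√2/5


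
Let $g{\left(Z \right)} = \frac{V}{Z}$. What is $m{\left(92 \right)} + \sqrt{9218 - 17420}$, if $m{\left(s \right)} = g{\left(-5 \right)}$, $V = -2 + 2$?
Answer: $i \sqrt{8202} \approx 90.565 i$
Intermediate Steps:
$V = 0$
$g{\left(Z \right)} = 0$ ($g{\left(Z \right)} = \frac{0}{Z} = 0$)
$m{\left(s \right)} = 0$
$m{\left(92 \right)} + \sqrt{9218 - 17420} = 0 + \sqrt{9218 - 17420} = 0 + \sqrt{-8202} = 0 + i \sqrt{8202} = i \sqrt{8202}$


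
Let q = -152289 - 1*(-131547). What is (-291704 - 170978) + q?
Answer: -483424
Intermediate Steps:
q = -20742 (q = -152289 + 131547 = -20742)
(-291704 - 170978) + q = (-291704 - 170978) - 20742 = -462682 - 20742 = -483424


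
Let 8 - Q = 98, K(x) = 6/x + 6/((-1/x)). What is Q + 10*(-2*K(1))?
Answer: -90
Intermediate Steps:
K(x) = -6*x + 6/x (K(x) = 6/x + 6*(-x) = 6/x - 6*x = -6*x + 6/x)
Q = -90 (Q = 8 - 1*98 = 8 - 98 = -90)
Q + 10*(-2*K(1)) = -90 + 10*(-2*(-6*1 + 6/1)) = -90 + 10*(-2*(-6 + 6*1)) = -90 + 10*(-2*(-6 + 6)) = -90 + 10*(-2*0) = -90 + 10*0 = -90 + 0 = -90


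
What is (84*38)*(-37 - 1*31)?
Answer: -217056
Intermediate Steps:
(84*38)*(-37 - 1*31) = 3192*(-37 - 31) = 3192*(-68) = -217056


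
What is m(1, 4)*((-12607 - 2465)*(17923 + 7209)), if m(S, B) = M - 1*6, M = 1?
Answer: 1893947520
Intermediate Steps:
m(S, B) = -5 (m(S, B) = 1 - 1*6 = 1 - 6 = -5)
m(1, 4)*((-12607 - 2465)*(17923 + 7209)) = -5*(-12607 - 2465)*(17923 + 7209) = -(-75360)*25132 = -5*(-378789504) = 1893947520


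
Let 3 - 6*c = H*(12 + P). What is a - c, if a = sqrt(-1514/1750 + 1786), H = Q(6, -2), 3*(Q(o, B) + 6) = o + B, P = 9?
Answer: -101/6 + sqrt(54669755)/175 ≈ 25.418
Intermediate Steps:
Q(o, B) = -6 + B/3 + o/3 (Q(o, B) = -6 + (o + B)/3 = -6 + (B + o)/3 = -6 + (B/3 + o/3) = -6 + B/3 + o/3)
H = -14/3 (H = -6 + (1/3)*(-2) + (1/3)*6 = -6 - 2/3 + 2 = -14/3 ≈ -4.6667)
a = sqrt(54669755)/175 (a = sqrt(-1514*1/1750 + 1786) = sqrt(-757/875 + 1786) = sqrt(1561993/875) = sqrt(54669755)/175 ≈ 42.251)
c = 101/6 (c = 1/2 - (-7)*(12 + 9)/9 = 1/2 - (-7)*21/9 = 1/2 - 1/6*(-98) = 1/2 + 49/3 = 101/6 ≈ 16.833)
a - c = sqrt(54669755)/175 - 1*101/6 = sqrt(54669755)/175 - 101/6 = -101/6 + sqrt(54669755)/175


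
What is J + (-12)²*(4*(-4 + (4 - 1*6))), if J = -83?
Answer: -3539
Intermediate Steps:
J + (-12)²*(4*(-4 + (4 - 1*6))) = -83 + (-12)²*(4*(-4 + (4 - 1*6))) = -83 + 144*(4*(-4 + (4 - 6))) = -83 + 144*(4*(-4 - 2)) = -83 + 144*(4*(-6)) = -83 + 144*(-24) = -83 - 3456 = -3539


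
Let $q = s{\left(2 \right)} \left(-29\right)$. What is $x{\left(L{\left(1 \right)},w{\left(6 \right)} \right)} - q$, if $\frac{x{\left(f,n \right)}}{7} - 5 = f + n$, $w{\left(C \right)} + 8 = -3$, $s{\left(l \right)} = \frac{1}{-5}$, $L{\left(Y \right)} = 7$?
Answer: $\frac{6}{5} \approx 1.2$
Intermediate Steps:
$s{\left(l \right)} = - \frac{1}{5}$
$w{\left(C \right)} = -11$ ($w{\left(C \right)} = -8 - 3 = -11$)
$x{\left(f,n \right)} = 35 + 7 f + 7 n$ ($x{\left(f,n \right)} = 35 + 7 \left(f + n\right) = 35 + \left(7 f + 7 n\right) = 35 + 7 f + 7 n$)
$q = \frac{29}{5}$ ($q = \left(- \frac{1}{5}\right) \left(-29\right) = \frac{29}{5} \approx 5.8$)
$x{\left(L{\left(1 \right)},w{\left(6 \right)} \right)} - q = \left(35 + 7 \cdot 7 + 7 \left(-11\right)\right) - \frac{29}{5} = \left(35 + 49 - 77\right) - \frac{29}{5} = 7 - \frac{29}{5} = \frac{6}{5}$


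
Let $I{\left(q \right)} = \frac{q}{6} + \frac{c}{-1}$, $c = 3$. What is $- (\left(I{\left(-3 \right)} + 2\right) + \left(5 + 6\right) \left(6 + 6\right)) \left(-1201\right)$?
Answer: $\frac{313461}{2} \approx 1.5673 \cdot 10^{5}$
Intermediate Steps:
$I{\left(q \right)} = -3 + \frac{q}{6}$ ($I{\left(q \right)} = \frac{q}{6} + \frac{3}{-1} = q \frac{1}{6} + 3 \left(-1\right) = \frac{q}{6} - 3 = -3 + \frac{q}{6}$)
$- (\left(I{\left(-3 \right)} + 2\right) + \left(5 + 6\right) \left(6 + 6\right)) \left(-1201\right) = - (\left(\left(-3 + \frac{1}{6} \left(-3\right)\right) + 2\right) + \left(5 + 6\right) \left(6 + 6\right)) \left(-1201\right) = - (\left(\left(-3 - \frac{1}{2}\right) + 2\right) + 11 \cdot 12) \left(-1201\right) = - (\left(- \frac{7}{2} + 2\right) + 132) \left(-1201\right) = - (- \frac{3}{2} + 132) \left(-1201\right) = \left(-1\right) \frac{261}{2} \left(-1201\right) = \left(- \frac{261}{2}\right) \left(-1201\right) = \frac{313461}{2}$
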